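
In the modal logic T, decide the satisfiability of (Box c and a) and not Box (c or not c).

Unsatisfiable (every branch closes)

1. (Box c and a) and not Box (c or not c), w0
2. Box c and a, w0
3. not Box (c or not c), w0
4. Box c, w0
5. a, w0
6. c, w0
7. not (c or not c), w1
8. not c, w1
9. c, w1
Accessibility: w0Rw0, w0Rw1, w1Rw1
Branch closes: c and not c both at w1.
Every branch closes; the branch above is one of them.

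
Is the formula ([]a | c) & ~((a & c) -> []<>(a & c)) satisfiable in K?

Satisfiable

1. ([]a | c) & ~((a & c) -> []<>(a & c)), u
2. []a | c, u
3. ~((a & c) -> []<>(a & c)), u
4. a & c, u
5. ~[]<>(a & c), u
6. a, u
7. c, u
8. ~<>(a & c), v
Accessibility: uRv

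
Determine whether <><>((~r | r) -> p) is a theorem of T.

Tableau for the negation ~<><>((~r | r) -> p):
1. ~<><>((~r | r) -> p), 0
2. ~<>((~r | r) -> p), 0
3. ~((~r | r) -> p), 0
4. ~r | r, 0
5. ~p, 0
6. r, 0
Accessibility: 0R0
The negation has an open branch (countermodel exists).

Invalid (countermodel exists)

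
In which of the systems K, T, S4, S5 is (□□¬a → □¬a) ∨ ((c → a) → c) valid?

T, S4, S5

K-tableau for the negation ¬((□□¬a → □¬a) ∨ ((c → a) → c)):
1. ¬((□□¬a → □¬a) ∨ ((c → a) → c)), u
2. ¬(□□¬a → □¬a), u
3. ¬((c → a) → c), u
4. □□¬a, u
5. ¬□¬a, u
6. c → a, u
7. ¬c, u
8. a, u
9. a, v
10. □¬a, v
Accessibility: uRv
Complete open branch: countermodel on a K-frame, so not valid in K.
T-tableau for the negation ¬((□□¬a → □¬a) ∨ ((c → a) → c)):
1. ¬((□□¬a → □¬a) ∨ ((c → a) → c)), u
2. ¬(□□¬a → □¬a), u
3. ¬((c → a) → c), u
4. □□¬a, u
5. ¬□¬a, u
6. c → a, u
7. ¬c, u
8. □¬a, u
9. ¬a, u
10. a, v
11. □¬a, v
12. ¬a, v
Accessibility: uRu, uRv, vRv
Branch closes: a and ¬a both at v.
Every branch closes (one shown): valid in T, hence also in S4, S5 (every theorem of T is a theorem of S4 and S5).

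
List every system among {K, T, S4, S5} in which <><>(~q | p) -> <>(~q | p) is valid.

S4, S5

S4-tableau for the negation ~(<><>(~q | p) -> <>(~q | p)):
1. ~(<><>(~q | p) -> <>(~q | p)), 0
2. <><>(~q | p), 0
3. ~<>(~q | p), 0
4. ~(~q | p), 0
5. q, 0
6. ~p, 0
7. <>(~q | p), 1
8. ~(~q | p), 1
9. q, 1
10. ~p, 1
11. ~q | p, 2
12. ~(~q | p), 2
13. q, 2
14. ~p, 2
15. p, 2
Accessibility: 0R0, 0R1, 0R2, 1R1, 1R2, 2R2
Branch closes: p and ~p both at 2.
Every branch closes (one shown): valid in S4, hence also in S5 (every theorem of S4 is a theorem of S5).
T-tableau for the negation ~(<><>(~q | p) -> <>(~q | p)):
1. ~(<><>(~q | p) -> <>(~q | p)), 0
2. <><>(~q | p), 0
3. ~<>(~q | p), 0
4. ~(~q | p), 0
5. q, 0
6. ~p, 0
7. <>(~q | p), 1
8. ~(~q | p), 1
9. q, 1
10. ~p, 1
11. ~q | p, 2
12. p, 2
Accessibility: 0R0, 0R1, 1R1, 1R2, 2R2
Complete open branch: countermodel on a T-frame, so not valid in T, nor in K (the same frame is also a K-frame).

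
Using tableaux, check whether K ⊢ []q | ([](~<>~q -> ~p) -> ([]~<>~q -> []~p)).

Tableau for the negation ~([]q | ([](~<>~q -> ~p) -> ([]~<>~q -> []~p))):
1. ~([]q | ([](~<>~q -> ~p) -> ([]~<>~q -> []~p))), 0
2. ~[]q, 0
3. ~([](~<>~q -> ~p) -> ([]~<>~q -> []~p)), 0
4. [](~<>~q -> ~p), 0
5. ~([]~<>~q -> []~p), 0
6. []~<>~q, 0
7. ~[]~p, 0
8. ~q, 1
9. ~<>~q -> ~p, 1
10. ~<>~q, 1
11. ~p, 1
12. p, 2
13. ~<>~q -> ~p, 2
14. ~<>~q, 2
15. <>~q, 2
16. ~q, 3
17. q, 3
Accessibility: 0R1, 0R2, 2R3
Branch closes: q and ~q both at 3.
Every branch of the negation's tableau closes; the branch above is one of them.

Yes, valid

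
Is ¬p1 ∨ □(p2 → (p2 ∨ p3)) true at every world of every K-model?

Tableau for the negation ¬(¬p1 ∨ □(p2 → (p2 ∨ p3))):
1. ¬(¬p1 ∨ □(p2 → (p2 ∨ p3))), 0
2. p1, 0
3. ¬□(p2 → (p2 ∨ p3)), 0
4. ¬(p2 → (p2 ∨ p3)), 1
5. p2, 1
6. ¬(p2 ∨ p3), 1
7. ¬p2, 1
8. ¬p3, 1
Accessibility: 0R1
Branch closes: p2 and ¬p2 both at 1.
All branches of the negation close; one closing branch shown above.

Yes, valid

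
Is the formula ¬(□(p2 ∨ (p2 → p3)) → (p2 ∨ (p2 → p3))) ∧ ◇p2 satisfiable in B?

1. ¬(□(p2 ∨ (p2 → p3)) → (p2 ∨ (p2 → p3))) ∧ ◇p2, 0
2. ¬(□(p2 ∨ (p2 → p3)) → (p2 ∨ (p2 → p3))), 0
3. ◇p2, 0
4. □(p2 ∨ (p2 → p3)), 0
5. ¬(p2 ∨ (p2 → p3)), 0
6. ¬p2, 0
7. ¬(p2 → p3), 0
8. p2, 0
9. ¬p3, 0
Accessibility: 0R0
Branch closes: p2 and ¬p2 both at 0.
All branches of the tableau close; one closing branch shown above.

Unsatisfiable (every branch closes)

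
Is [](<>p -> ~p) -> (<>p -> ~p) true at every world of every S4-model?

Valid in S4

Tableau for the negation ~([](<>p -> ~p) -> (<>p -> ~p)):
1. ~([](<>p -> ~p) -> (<>p -> ~p)), 0
2. [](<>p -> ~p), 0   [~->-rule on 1]
3. ~(<>p -> ~p), 0   [~->-rule on 1]
4. <>p, 0   [~->-rule on 3]
5. p, 0   [~->-rule on 3]
6. <>p -> ~p, 0   [[]-rule on 2 via 0R0]
7. ~<>p, 0   [->-rule on 6 (branches; this branch)]
8. ~p, 0   [~<>-rule on 7 via 0R0]
Accessibility: 0R0
Branch closes: p and ~p both at 0.
Every branch of the negation's tableau closes; the branch above is one of them.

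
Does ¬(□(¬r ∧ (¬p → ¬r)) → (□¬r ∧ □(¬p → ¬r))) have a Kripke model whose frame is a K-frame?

Unsatisfiable (every branch closes)

1. ¬(□(¬r ∧ (¬p → ¬r)) → (□¬r ∧ □(¬p → ¬r))), w0
2. □(¬r ∧ (¬p → ¬r)), w0
3. ¬(□¬r ∧ □(¬p → ¬r)), w0
4. ¬□(¬p → ¬r), w0
5. ¬(¬p → ¬r), w1
6. ¬p, w1
7. r, w1
8. ¬r ∧ (¬p → ¬r), w1
9. ¬r, w1
10. ¬p → ¬r, w1
Accessibility: w0Rw1
Branch closes: r and ¬r both at w1.
(One branch shown.) All branches close.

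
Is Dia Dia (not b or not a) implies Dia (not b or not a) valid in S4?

Tableau for the negation not (Dia Dia (not b or not a) implies Dia (not b or not a)):
1. not (Dia Dia (not b or not a) implies Dia (not b or not a)), 0
2. Dia Dia (not b or not a), 0   [neg-implies-rule on 1]
3. not Dia (not b or not a), 0   [neg-implies-rule on 1]
4. not (not b or not a), 0   [neg-Dia-rule on 3 via 0R0]
5. b, 0   [neg-or-rule on 4]
6. a, 0   [neg-or-rule on 4]
7. Dia (not b or not a), 1   [Dia-rule on 2: fresh world 1, 0R1]
8. not (not b or not a), 1   [neg-Dia-rule on 3 via 0R1]
9. b, 1   [neg-or-rule on 8]
10. a, 1   [neg-or-rule on 8]
11. not b or not a, 2   [Dia-rule on 7: fresh world 2, 1R2]
12. not (not b or not a), 2   [neg-Dia-rule on 3 via 0R2]
13. b, 2   [neg-or-rule on 12]
14. a, 2   [neg-or-rule on 12]
15. not a, 2   [or-rule on 11 (branches; this branch)]
Accessibility: 0R0, 0R1, 0R2, 1R1, 1R2, 2R2
Branch closes: a and not a both at 2.
All branches of the negation close; one closing branch shown above.

Valid in S4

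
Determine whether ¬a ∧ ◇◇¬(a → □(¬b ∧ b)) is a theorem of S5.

Not valid

Tableau for the negation ¬(¬a ∧ ◇◇¬(a → □(¬b ∧ b))):
1. ¬(¬a ∧ ◇◇¬(a → □(¬b ∧ b))), u
2. ¬◇◇¬(a → □(¬b ∧ b)), u
3. ¬◇¬(a → □(¬b ∧ b)), u
4. a → □(¬b ∧ b), u
5. ¬a, u
Accessibility: uRu
The negation has an open branch (countermodel exists).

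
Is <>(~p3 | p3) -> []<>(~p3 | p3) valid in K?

Not valid

Tableau for the negation ~(<>(~p3 | p3) -> []<>(~p3 | p3)):
1. ~(<>(~p3 | p3) -> []<>(~p3 | p3)), 0
2. <>(~p3 | p3), 0
3. ~[]<>(~p3 | p3), 0
4. ~p3 | p3, 1
5. p3, 1
6. ~<>(~p3 | p3), 2
Accessibility: 0R1, 0R2
The negation has an open branch (countermodel exists).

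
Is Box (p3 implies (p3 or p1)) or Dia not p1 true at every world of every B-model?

Tableau for the negation not (Box (p3 implies (p3 or p1)) or Dia not p1):
1. not (Box (p3 implies (p3 or p1)) or Dia not p1), w0
2. not Box (p3 implies (p3 or p1)), w0   [neg-or-rule on 1]
3. not Dia not p1, w0   [neg-or-rule on 1]
4. p1, w0   [neg-Dia-rule on 3 via w0Rw0]
5. not (p3 implies (p3 or p1)), w1   [neg-Box-rule on 2: fresh world w1, w0Rw1]
6. p3, w1   [neg-implies-rule on 5]
7. not (p3 or p1), w1   [neg-implies-rule on 5]
8. not p3, w1   [neg-or-rule on 7]
9. not p1, w1   [neg-or-rule on 7]
Accessibility: w0Rw0, w0Rw1, w1Rw0, w1Rw1
Branch closes: p3 and not p3 both at w1.
Every branch of the negation's tableau closes; the branch above is one of them.

Valid in B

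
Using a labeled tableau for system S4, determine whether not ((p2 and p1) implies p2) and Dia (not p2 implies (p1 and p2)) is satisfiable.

Unsatisfiable (every branch closes)

1. not ((p2 and p1) implies p2) and Dia (not p2 implies (p1 and p2)), w0
2. not ((p2 and p1) implies p2), w0
3. Dia (not p2 implies (p1 and p2)), w0
4. p2 and p1, w0
5. not p2, w0
6. p2, w0
7. p1, w0
Accessibility: w0Rw0
Branch closes: p2 and not p2 both at w0.
(One branch shown.) All branches close.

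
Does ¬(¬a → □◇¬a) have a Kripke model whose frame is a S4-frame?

1. ¬(¬a → □◇¬a), u
2. ¬a, u   [¬→-rule on 1]
3. ¬□◇¬a, u   [¬→-rule on 1]
4. ¬◇¬a, v   [¬□-rule on 3: fresh world v, uRv]
5. a, v   [¬◇-rule on 4 via vRv]
Accessibility: uRu, uRv, vRv

Satisfiable (open branch found)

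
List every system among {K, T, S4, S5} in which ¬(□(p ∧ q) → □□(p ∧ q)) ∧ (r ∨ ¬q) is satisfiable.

K, T

T-tableau for the formula:
1. ¬(□(p ∧ q) → □□(p ∧ q)) ∧ (r ∨ ¬q), u
2. ¬(□(p ∧ q) → □□(p ∧ q)), u
3. r ∨ ¬q, u
4. □(p ∧ q), u
5. ¬□□(p ∧ q), u
6. p ∧ q, u
7. p, u
8. q, u
9. r, u
10. ¬□(p ∧ q), v
11. p ∧ q, v
12. p, v
13. q, v
14. ¬(p ∧ q), w
15. ¬q, w
Accessibility: uRu, uRv, vRv, vRw, wRw
Complete open branch: satisfiable in T, hence also in K (this T-model is also a K-model).
S4-tableau for the formula:
1. ¬(□(p ∧ q) → □□(p ∧ q)) ∧ (r ∨ ¬q), u
2. ¬(□(p ∧ q) → □□(p ∧ q)), u
3. r ∨ ¬q, u
4. □(p ∧ q), u
5. ¬□□(p ∧ q), u
6. p ∧ q, u
7. p, u
8. q, u
9. r, u
10. ¬□(p ∧ q), v
11. p ∧ q, v
12. p, v
13. q, v
14. ¬(p ∧ q), w
15. p ∧ q, w
16. p, w
17. q, w
18. ¬q, w
Accessibility: uRu, uRv, uRw, vRv, vRw, wRw
Branch closes: q and ¬q both at w.
Every branch closes (one shown): unsatisfiable in S4, hence also in S5 (every S5-frame is an S4-frame).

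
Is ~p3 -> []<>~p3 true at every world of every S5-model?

Tableau for the negation ~(~p3 -> []<>~p3):
1. ~(~p3 -> []<>~p3), w0
2. ~p3, w0   [~->-rule on 1]
3. ~[]<>~p3, w0   [~->-rule on 1]
4. ~<>~p3, w1   [~[]-rule on 3: fresh world w1, w0Rw1]
5. p3, w0   [~<>-rule on 4 via w1Rw0]
Accessibility: w0Rw0, w0Rw1, w1Rw0, w1Rw1
Branch closes: p3 and ~p3 both at w0.
All branches of the negation close; one closing branch shown above.

Yes, valid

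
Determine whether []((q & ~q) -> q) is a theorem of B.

Tableau for the negation ~[]((q & ~q) -> q):
1. ~[]((q & ~q) -> q), 0
2. ~((q & ~q) -> q), 1   [~[]-rule on 1: fresh world 1, 0R1]
3. q & ~q, 1   [~->-rule on 2]
4. ~q, 1   [~->-rule on 2]
5. q, 1   [&-rule on 3]
Accessibility: 0R0, 0R1, 1R0, 1R1
Branch closes: q and ~q both at 1.
Every branch of the negation's tableau closes; the branch above is one of them.

Valid in B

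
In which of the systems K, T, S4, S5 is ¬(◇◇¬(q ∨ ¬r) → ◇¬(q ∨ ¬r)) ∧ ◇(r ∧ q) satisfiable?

S4-tableau for the formula:
1. ¬(◇◇¬(q ∨ ¬r) → ◇¬(q ∨ ¬r)) ∧ ◇(r ∧ q), 0
2. ¬(◇◇¬(q ∨ ¬r) → ◇¬(q ∨ ¬r)), 0   [∧-rule on 1]
3. ◇(r ∧ q), 0   [∧-rule on 1]
4. ◇◇¬(q ∨ ¬r), 0   [¬→-rule on 2]
5. ¬◇¬(q ∨ ¬r), 0   [¬→-rule on 2]
6. q ∨ ¬r, 0   [¬◇-rule on 5 via 0R0]
7. ¬r, 0   [∨-rule on 6 (branches; this branch)]
8. r ∧ q, 1   [◇-rule on 3: fresh world 1, 0R1]
9. r, 1   [∧-rule on 8]
10. q, 1   [∧-rule on 8]
11. q ∨ ¬r, 1   [¬◇-rule on 5 via 0R1]
12. ◇¬(q ∨ ¬r), 2   [◇-rule on 4: fresh world 2, 0R2]
13. q ∨ ¬r, 2   [¬◇-rule on 5 via 0R2]
14. ¬r, 2   [∨-rule on 13 (branches; this branch)]
15. ¬(q ∨ ¬r), 3   [◇-rule on 12: fresh world 3, 2R3]
16. ¬q, 3   [¬∨-rule on 15]
17. r, 3   [¬∨-rule on 15]
18. q ∨ ¬r, 3   [¬◇-rule on 5 via 0R3]
19. ¬r, 3   [∨-rule on 18 (branches; this branch)]
Accessibility: 0R0, 0R1, 0R2, 0R3, 1R1, 2R2, 2R3, 3R3
Branch closes: r and ¬r both at 3.
Every branch closes (one shown): unsatisfiable in S4, hence also in S5 (every S5-frame is an S4-frame).
T-tableau for the formula:
1. ¬(◇◇¬(q ∨ ¬r) → ◇¬(q ∨ ¬r)) ∧ ◇(r ∧ q), 0
2. ¬(◇◇¬(q ∨ ¬r) → ◇¬(q ∨ ¬r)), 0   [∧-rule on 1]
3. ◇(r ∧ q), 0   [∧-rule on 1]
4. ◇◇¬(q ∨ ¬r), 0   [¬→-rule on 2]
5. ¬◇¬(q ∨ ¬r), 0   [¬→-rule on 2]
6. q ∨ ¬r, 0   [¬◇-rule on 5 via 0R0]
7. ¬r, 0   [∨-rule on 6 (branches; this branch)]
8. r ∧ q, 1   [◇-rule on 3: fresh world 1, 0R1]
9. r, 1   [∧-rule on 8]
10. q, 1   [∧-rule on 8]
11. q ∨ ¬r, 1   [¬◇-rule on 5 via 0R1]
12. ◇¬(q ∨ ¬r), 2   [◇-rule on 4: fresh world 2, 0R2]
13. q ∨ ¬r, 2   [¬◇-rule on 5 via 0R2]
14. ¬r, 2   [∨-rule on 13 (branches; this branch)]
15. ¬(q ∨ ¬r), 3   [◇-rule on 12: fresh world 3, 2R3]
16. ¬q, 3   [¬∨-rule on 15]
17. r, 3   [¬∨-rule on 15]
Accessibility: 0R0, 0R1, 0R2, 1R1, 2R2, 2R3, 3R3
Complete open branch: satisfiable in T, hence also in K (this T-model is also a K-model).

K, T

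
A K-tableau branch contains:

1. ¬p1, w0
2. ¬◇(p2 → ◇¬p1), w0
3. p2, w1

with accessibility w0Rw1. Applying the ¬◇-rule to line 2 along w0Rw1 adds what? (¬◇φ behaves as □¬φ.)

¬◇φ behaves as □¬φ: propagate the negated body to each accessible world.

¬(p2 → ◇¬p1), w1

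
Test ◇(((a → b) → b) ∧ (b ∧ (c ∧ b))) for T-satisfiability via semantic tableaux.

1. ◇(((a → b) → b) ∧ (b ∧ (c ∧ b))), 0
2. ((a → b) → b) ∧ (b ∧ (c ∧ b)), 1
3. (a → b) → b, 1
4. b ∧ (c ∧ b), 1
5. b, 1
6. c ∧ b, 1
7. c, 1
Accessibility: 0R0, 0R1, 1R1

Satisfiable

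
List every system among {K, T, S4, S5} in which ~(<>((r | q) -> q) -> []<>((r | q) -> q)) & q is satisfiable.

K, T, S4

S4-tableau for the formula:
1. ~(<>((r | q) -> q) -> []<>((r | q) -> q)) & q, w0
2. ~(<>((r | q) -> q) -> []<>((r | q) -> q)), w0   [&-rule on 1]
3. q, w0   [&-rule on 1]
4. <>((r | q) -> q), w0   [~->-rule on 2]
5. ~[]<>((r | q) -> q), w0   [~->-rule on 2]
6. (r | q) -> q, w1   [<>-rule on 4: fresh world w1, w0Rw1]
7. q, w1   [->-rule on 6 (branches; this branch)]
8. ~<>((r | q) -> q), w2   [~[]-rule on 5: fresh world w2, w0Rw2]
9. ~((r | q) -> q), w2   [~<>-rule on 8 via w2Rw2]
10. r | q, w2   [~->-rule on 9]
11. ~q, w2   [~->-rule on 9]
12. r, w2   [|-rule on 10 (branches; this branch)]
Accessibility: w0Rw0, w0Rw1, w0Rw2, w1Rw1, w2Rw2
Complete open branch: satisfiable in S4, hence also in K, T (this S4-model is also a K-model and a T-model).
S5-tableau for the formula:
1. ~(<>((r | q) -> q) -> []<>((r | q) -> q)) & q, w0
2. ~(<>((r | q) -> q) -> []<>((r | q) -> q)), w0   [&-rule on 1]
3. q, w0   [&-rule on 1]
4. <>((r | q) -> q), w0   [~->-rule on 2]
5. ~[]<>((r | q) -> q), w0   [~->-rule on 2]
6. (r | q) -> q, w1   [<>-rule on 4: fresh world w1, w0Rw1]
7. ~(r | q), w1   [->-rule on 6 (branches; this branch)]
8. ~r, w1   [~|-rule on 7]
9. ~q, w1   [~|-rule on 7]
10. ~<>((r | q) -> q), w2   [~[]-rule on 5: fresh world w2, w0Rw2]
11. ~((r | q) -> q), w0   [~<>-rule on 10 via w2Rw0]
12. r | q, w0   [~->-rule on 11]
13. ~q, w0   [~->-rule on 11]
Accessibility: w0Rw0, w0Rw1, w0Rw2, w1Rw0, w1Rw1, w1Rw2, w2Rw0, w2Rw1, w2Rw2
Branch closes: q and ~q both at w0.
Every branch closes (one shown): unsatisfiable in S5.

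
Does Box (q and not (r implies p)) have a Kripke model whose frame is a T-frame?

1. Box (q and not (r implies p)), w0
2. q and not (r implies p), w0   [Box-rule on 1 via w0Rw0]
3. q, w0   [and-rule on 2]
4. not (r implies p), w0   [and-rule on 2]
5. r, w0   [neg-implies-rule on 4]
6. not p, w0   [neg-implies-rule on 4]
Accessibility: w0Rw0

Satisfiable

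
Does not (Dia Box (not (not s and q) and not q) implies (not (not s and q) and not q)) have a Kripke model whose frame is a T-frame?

1. not (Dia Box (not (not s and q) and not q) implies (not (not s and q) and not q)), u
2. Dia Box (not (not s and q) and not q), u   [neg-implies-rule on 1]
3. not (not (not s and q) and not q), u   [neg-implies-rule on 1]
4. q, u   [neg-and-rule on 3 (branches; this branch)]
5. Box (not (not s and q) and not q), v   [Dia-rule on 2: fresh world v, uRv]
6. not (not s and q) and not q, v   [Box-rule on 5 via vRv]
7. not (not s and q), v   [and-rule on 6]
8. not q, v   [and-rule on 6]
Accessibility: uRu, uRv, vRv

Satisfiable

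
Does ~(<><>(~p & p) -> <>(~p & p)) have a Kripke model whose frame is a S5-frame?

1. ~(<><>(~p & p) -> <>(~p & p)), w0
2. <><>(~p & p), w0
3. ~<>(~p & p), w0
4. ~(~p & p), w0
5. ~p, w0
6. <>(~p & p), w1
7. ~(~p & p), w1
8. ~p, w1
9. ~p & p, w2
10. ~p, w2
11. p, w2
Accessibility: w0Rw0, w0Rw1, w0Rw2, w1Rw0, w1Rw1, w1Rw2, w2Rw0, w2Rw1, w2Rw2
Branch closes: p and ~p both at w2.
(One branch shown.) All branches close.

Unsatisfiable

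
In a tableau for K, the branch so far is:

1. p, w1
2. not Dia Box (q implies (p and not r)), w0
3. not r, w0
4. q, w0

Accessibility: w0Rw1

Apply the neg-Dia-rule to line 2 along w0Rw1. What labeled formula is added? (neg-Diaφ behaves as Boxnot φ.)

neg-Diaφ behaves as Boxnot φ: propagate the negated body to each accessible world.

not Box (q implies (p and not r)), w1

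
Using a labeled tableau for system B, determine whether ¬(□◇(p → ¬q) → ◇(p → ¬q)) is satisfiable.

No, unsatisfiable

1. ¬(□◇(p → ¬q) → ◇(p → ¬q)), u
2. □◇(p → ¬q), u
3. ¬◇(p → ¬q), u
4. ◇(p → ¬q), u
5. ¬(p → ¬q), u
6. p, u
7. q, u
8. p → ¬q, v
9. ◇(p → ¬q), v
10. ¬(p → ¬q), v
11. p, v
12. q, v
13. ¬q, v
Accessibility: uRu, uRv, vRu, vRv
Branch closes: q and ¬q both at v.
All branches of the tableau close; one closing branch shown above.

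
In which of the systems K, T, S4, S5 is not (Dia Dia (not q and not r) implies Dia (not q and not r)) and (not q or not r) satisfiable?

K, T

S4-tableau for the formula:
1. not (Dia Dia (not q and not r) implies Dia (not q and not r)) and (not q or not r), 0
2. not (Dia Dia (not q and not r) implies Dia (not q and not r)), 0   [and-rule on 1]
3. not q or not r, 0   [and-rule on 1]
4. Dia Dia (not q and not r), 0   [neg-implies-rule on 2]
5. not Dia (not q and not r), 0   [neg-implies-rule on 2]
6. not (not q and not r), 0   [neg-Dia-rule on 5 via 0R0]
7. not r, 0   [or-rule on 3 (branches; this branch)]
8. q, 0   [neg-and-rule on 6 (branches; this branch)]
9. Dia (not q and not r), 1   [Dia-rule on 4: fresh world 1, 0R1]
10. not (not q and not r), 1   [neg-Dia-rule on 5 via 0R1]
11. r, 1   [neg-and-rule on 10 (branches; this branch)]
12. not q and not r, 2   [Dia-rule on 9: fresh world 2, 1R2]
13. not q, 2   [and-rule on 12]
14. not r, 2   [and-rule on 12]
15. not (not q and not r), 2   [neg-Dia-rule on 5 via 0R2]
16. r, 2   [neg-and-rule on 15 (branches; this branch)]
Accessibility: 0R0, 0R1, 0R2, 1R1, 1R2, 2R2
Branch closes: r and not r both at 2.
Every branch closes (one shown): unsatisfiable in S4, hence also in S5 (every S5-frame is an S4-frame).
T-tableau for the formula:
1. not (Dia Dia (not q and not r) implies Dia (not q and not r)) and (not q or not r), 0
2. not (Dia Dia (not q and not r) implies Dia (not q and not r)), 0   [and-rule on 1]
3. not q or not r, 0   [and-rule on 1]
4. Dia Dia (not q and not r), 0   [neg-implies-rule on 2]
5. not Dia (not q and not r), 0   [neg-implies-rule on 2]
6. not (not q and not r), 0   [neg-Dia-rule on 5 via 0R0]
7. not r, 0   [or-rule on 3 (branches; this branch)]
8. q, 0   [neg-and-rule on 6 (branches; this branch)]
9. Dia (not q and not r), 1   [Dia-rule on 4: fresh world 1, 0R1]
10. not (not q and not r), 1   [neg-Dia-rule on 5 via 0R1]
11. r, 1   [neg-and-rule on 10 (branches; this branch)]
12. not q and not r, 2   [Dia-rule on 9: fresh world 2, 1R2]
13. not q, 2   [and-rule on 12]
14. not r, 2   [and-rule on 12]
Accessibility: 0R0, 0R1, 1R1, 1R2, 2R2
Complete open branch: satisfiable in T, hence also in K (this T-model is also a K-model).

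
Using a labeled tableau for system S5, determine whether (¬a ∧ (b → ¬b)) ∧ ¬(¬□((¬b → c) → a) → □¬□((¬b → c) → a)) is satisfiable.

Unsatisfiable

1. (¬a ∧ (b → ¬b)) ∧ ¬(¬□((¬b → c) → a) → □¬□((¬b → c) → a)), u
2. ¬a ∧ (b → ¬b), u
3. ¬(¬□((¬b → c) → a) → □¬□((¬b → c) → a)), u
4. ¬a, u
5. b → ¬b, u
6. ¬□((¬b → c) → a), u
7. ¬□¬□((¬b → c) → a), u
8. ¬b, u
9. ¬((¬b → c) → a), v
10. ¬b → c, v
11. ¬a, v
12. c, v
13. □((¬b → c) → a), w
14. (¬b → c) → a, u
15. (¬b → c) → a, v
16. (¬b → c) → a, w
17. ¬(¬b → c), u
18. ¬c, u
19. ¬(¬b → c), v
20. ¬b, v
21. ¬c, v
Accessibility: uRu, uRv, uRw, vRu, vRv, vRw, wRu, wRv, wRw
Branch closes: c and ¬c both at v.
Every branch closes; the branch above is one of them.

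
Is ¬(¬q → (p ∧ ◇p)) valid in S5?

Not valid

Tableau for the negation ¬q → (p ∧ ◇p):
1. ¬q → (p ∧ ◇p), w0
2. p ∧ ◇p, w0
3. p, w0
4. ◇p, w0
5. p, w1
Accessibility: w0Rw0, w0Rw1, w1Rw0, w1Rw1
The negation has an open branch (countermodel exists).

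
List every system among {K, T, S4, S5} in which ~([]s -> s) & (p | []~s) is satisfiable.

K-tableau for the formula:
1. ~([]s -> s) & (p | []~s), u
2. ~([]s -> s), u   [&-rule on 1]
3. p | []~s, u   [&-rule on 1]
4. []s, u   [~->-rule on 2]
5. ~s, u   [~->-rule on 2]
6. []~s, u   [|-rule on 3 (branches; this branch)]
Complete open branch: satisfiable in K.
T-tableau for the formula:
1. ~([]s -> s) & (p | []~s), u
2. ~([]s -> s), u   [&-rule on 1]
3. p | []~s, u   [&-rule on 1]
4. []s, u   [~->-rule on 2]
5. ~s, u   [~->-rule on 2]
6. s, u   [[]-rule on 4 via uRu]
Accessibility: uRu
Branch closes: s and ~s both at u.
Every branch closes (one shown): unsatisfiable in T, hence also in S4, S5 (every S4/S5-frame is a T-frame).

K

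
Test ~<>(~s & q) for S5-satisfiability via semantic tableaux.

Satisfiable

1. ~<>(~s & q), u
2. ~(~s & q), u
3. ~q, u
Accessibility: uRu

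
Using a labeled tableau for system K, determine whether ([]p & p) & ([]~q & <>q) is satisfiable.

1. ([]p & p) & ([]~q & <>q), u
2. []p & p, u
3. []~q & <>q, u
4. []p, u
5. p, u
6. []~q, u
7. <>q, u
8. q, v
9. p, v
10. ~q, v
Accessibility: uRv
Branch closes: q and ~q both at v.
(One branch shown.) All branches close.

Unsatisfiable (every branch closes)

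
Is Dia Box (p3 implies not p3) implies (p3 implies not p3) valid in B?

Valid in B

Tableau for the negation not (Dia Box (p3 implies not p3) implies (p3 implies not p3)):
1. not (Dia Box (p3 implies not p3) implies (p3 implies not p3)), 0
2. Dia Box (p3 implies not p3), 0
3. not (p3 implies not p3), 0
4. p3, 0
5. Box (p3 implies not p3), 1
6. p3 implies not p3, 0
7. p3 implies not p3, 1
8. not p3, 0
Accessibility: 0R0, 0R1, 1R0, 1R1
Branch closes: p3 and not p3 both at 0.
All branches of the negation close; one closing branch shown above.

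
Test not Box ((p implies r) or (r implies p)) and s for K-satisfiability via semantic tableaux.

No, unsatisfiable

1. not Box ((p implies r) or (r implies p)) and s, u
2. not Box ((p implies r) or (r implies p)), u   [and-rule on 1]
3. s, u   [and-rule on 1]
4. not ((p implies r) or (r implies p)), v   [neg-Box-rule on 2: fresh world v, uRv]
5. not (p implies r), v   [neg-or-rule on 4]
6. not (r implies p), v   [neg-or-rule on 4]
7. p, v   [neg-implies-rule on 5]
8. not r, v   [neg-implies-rule on 5]
9. r, v   [neg-implies-rule on 6]
10. not p, v   [neg-implies-rule on 6]
Accessibility: uRv
Branch closes: r and not r both at v.
All branches of the tableau close; one closing branch shown above.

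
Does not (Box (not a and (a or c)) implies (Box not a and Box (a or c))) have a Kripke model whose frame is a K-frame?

Unsatisfiable (every branch closes)

1. not (Box (not a and (a or c)) implies (Box not a and Box (a or c))), u
2. Box (not a and (a or c)), u   [neg-implies-rule on 1]
3. not (Box not a and Box (a or c)), u   [neg-implies-rule on 1]
4. not Box (a or c), u   [neg-and-rule on 3 (branches; this branch)]
5. not (a or c), v   [neg-Box-rule on 4: fresh world v, uRv]
6. not a, v   [neg-or-rule on 5]
7. not c, v   [neg-or-rule on 5]
8. not a and (a or c), v   [Box-rule on 2 via uRv]
9. a or c, v   [and-rule on 8]
10. c, v   [or-rule on 9 (branches; this branch)]
Accessibility: uRv
Branch closes: c and not c both at v.
(One branch shown.) All branches close.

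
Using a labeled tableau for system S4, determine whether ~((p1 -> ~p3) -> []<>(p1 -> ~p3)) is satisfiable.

1. ~((p1 -> ~p3) -> []<>(p1 -> ~p3)), w0
2. p1 -> ~p3, w0
3. ~[]<>(p1 -> ~p3), w0
4. ~p3, w0
5. ~<>(p1 -> ~p3), w1
6. ~(p1 -> ~p3), w1
7. p1, w1
8. p3, w1
Accessibility: w0Rw0, w0Rw1, w1Rw1

Satisfiable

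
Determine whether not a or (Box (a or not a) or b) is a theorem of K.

Valid

Tableau for the negation not (not a or (Box (a or not a) or b)):
1. not (not a or (Box (a or not a) or b)), 0
2. a, 0
3. not (Box (a or not a) or b), 0
4. not Box (a or not a), 0
5. not b, 0
6. not (a or not a), 1
7. not a, 1
8. a, 1
Accessibility: 0R1
Branch closes: a and not a both at 1.
All branches of the negation close; one closing branch shown above.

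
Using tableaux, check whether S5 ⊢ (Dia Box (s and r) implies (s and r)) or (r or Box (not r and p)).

Tableau for the negation not ((Dia Box (s and r) implies (s and r)) or (r or Box (not r and p))):
1. not ((Dia Box (s and r) implies (s and r)) or (r or Box (not r and p))), u
2. not (Dia Box (s and r) implies (s and r)), u
3. not (r or Box (not r and p)), u
4. Dia Box (s and r), u
5. not (s and r), u
6. not r, u
7. not Box (not r and p), u
8. Box (s and r), v
9. s and r, u
10. s, u
11. r, u
Accessibility: uRu, uRv, vRu, vRv
Branch closes: r and not r both at u.
All branches of the negation close; one closing branch shown above.

Valid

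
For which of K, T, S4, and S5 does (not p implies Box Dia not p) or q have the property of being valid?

S5

S5-tableau for the negation not ((not p implies Box Dia not p) or q):
1. not ((not p implies Box Dia not p) or q), 0
2. not (not p implies Box Dia not p), 0
3. not q, 0
4. not p, 0
5. not Box Dia not p, 0
6. not Dia not p, 1
7. p, 0
Accessibility: 0R0, 0R1, 1R0, 1R1
Branch closes: p and not p both at 0.
Every branch closes (one shown): valid in S5.
S4-tableau for the negation not ((not p implies Box Dia not p) or q):
1. not ((not p implies Box Dia not p) or q), 0
2. not (not p implies Box Dia not p), 0
3. not q, 0
4. not p, 0
5. not Box Dia not p, 0
6. not Dia not p, 1
7. p, 1
Accessibility: 0R0, 0R1, 1R1
Complete open branch: countermodel on an S4-frame, so not valid in S4, nor in K, T (the same frame is also a K-frame and a T-frame).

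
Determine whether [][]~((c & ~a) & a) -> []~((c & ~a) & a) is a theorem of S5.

Tableau for the negation ~([][]~((c & ~a) & a) -> []~((c & ~a) & a)):
1. ~([][]~((c & ~a) & a) -> []~((c & ~a) & a)), w0
2. [][]~((c & ~a) & a), w0
3. ~[]~((c & ~a) & a), w0
4. []~((c & ~a) & a), w0
5. ~((c & ~a) & a), w0
6. ~(c & ~a), w0
7. a, w0
8. (c & ~a) & a, w1
9. c & ~a, w1
10. a, w1
11. c, w1
12. ~a, w1
Accessibility: w0Rw0, w0Rw1, w1Rw0, w1Rw1
Branch closes: a and ~a both at w1.
All branches of the negation close; one closing branch shown above.

Valid in S5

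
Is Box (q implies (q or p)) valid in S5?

Yes, valid

Tableau for the negation not Box (q implies (q or p)):
1. not Box (q implies (q or p)), u
2. not (q implies (q or p)), v
3. q, v
4. not (q or p), v
5. not q, v
6. not p, v
Accessibility: uRu, uRv, vRu, vRv
Branch closes: q and not q both at v.
All branches of the negation close; one closing branch shown above.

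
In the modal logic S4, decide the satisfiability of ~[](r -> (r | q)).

Unsatisfiable (every branch closes)

1. ~[](r -> (r | q)), u
2. ~(r -> (r | q)), v
3. r, v
4. ~(r | q), v
5. ~r, v
6. ~q, v
Accessibility: uRu, uRv, vRv
Branch closes: r and ~r both at v.
(One branch shown.) All branches close.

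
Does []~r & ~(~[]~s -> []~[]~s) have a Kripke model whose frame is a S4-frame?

1. []~r & ~(~[]~s -> []~[]~s), 0
2. []~r, 0
3. ~(~[]~s -> []~[]~s), 0
4. ~[]~s, 0
5. ~[]~[]~s, 0
6. ~r, 0
7. s, 1
8. ~r, 1
9. []~s, 2
10. ~r, 2
11. ~s, 2
Accessibility: 0R0, 0R1, 0R2, 1R1, 2R2

Satisfiable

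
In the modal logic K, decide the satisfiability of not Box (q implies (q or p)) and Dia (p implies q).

1. not Box (q implies (q or p)) and Dia (p implies q), w0
2. not Box (q implies (q or p)), w0
3. Dia (p implies q), w0
4. not (q implies (q or p)), w1
5. q, w1
6. not (q or p), w1
7. not q, w1
8. not p, w1
Accessibility: w0Rw1
Branch closes: q and not q both at w1.
All branches of the tableau close; one closing branch shown above.

Unsatisfiable (every branch closes)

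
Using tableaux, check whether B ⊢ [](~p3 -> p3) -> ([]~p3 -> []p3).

Tableau for the negation ~([](~p3 -> p3) -> ([]~p3 -> []p3)):
1. ~([](~p3 -> p3) -> ([]~p3 -> []p3)), w0
2. [](~p3 -> p3), w0   [~->-rule on 1]
3. ~([]~p3 -> []p3), w0   [~->-rule on 1]
4. []~p3, w0   [~->-rule on 3]
5. ~[]p3, w0   [~->-rule on 3]
6. ~p3 -> p3, w0   [[]-rule on 2 via w0Rw0]
7. ~p3, w0   [[]-rule on 4 via w0Rw0]
8. p3, w0   [->-rule on 6 (branches; this branch)]
Accessibility: w0Rw0
Branch closes: p3 and ~p3 both at w0.
Every branch of the negation's tableau closes; the branch above is one of them.

Valid in B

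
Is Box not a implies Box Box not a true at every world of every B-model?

Tableau for the negation not (Box not a implies Box Box not a):
1. not (Box not a implies Box Box not a), 0
2. Box not a, 0   [neg-implies-rule on 1]
3. not Box Box not a, 0   [neg-implies-rule on 1]
4. not a, 0   [Box-rule on 2 via 0R0]
5. not Box not a, 1   [neg-Box-rule on 3: fresh world 1, 0R1]
6. not a, 1   [Box-rule on 2 via 0R1]
7. a, 2   [neg-Box-rule on 5: fresh world 2, 1R2]
Accessibility: 0R0, 0R1, 1R0, 1R1, 1R2, 2R1, 2R2
The negation has an open branch (countermodel exists).

No, not valid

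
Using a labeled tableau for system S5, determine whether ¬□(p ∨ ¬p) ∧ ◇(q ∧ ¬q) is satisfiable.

Unsatisfiable

1. ¬□(p ∨ ¬p) ∧ ◇(q ∧ ¬q), w0
2. ¬□(p ∨ ¬p), w0
3. ◇(q ∧ ¬q), w0
4. ¬(p ∨ ¬p), w1
5. ¬p, w1
6. p, w1
Accessibility: w0Rw0, w0Rw1, w1Rw0, w1Rw1
Branch closes: p and ¬p both at w1.
All branches of the tableau close; one closing branch shown above.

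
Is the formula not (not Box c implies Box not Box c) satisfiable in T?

Satisfiable (open branch found)

1. not (not Box c implies Box not Box c), w0
2. not Box c, w0   [neg-implies-rule on 1]
3. not Box not Box c, w0   [neg-implies-rule on 1]
4. not c, w1   [neg-Box-rule on 2: fresh world w1, w0Rw1]
5. Box c, w2   [neg-Box-rule on 3: fresh world w2, w0Rw2]
6. c, w2   [Box-rule on 5 via w2Rw2]
Accessibility: w0Rw0, w0Rw1, w0Rw2, w1Rw1, w2Rw2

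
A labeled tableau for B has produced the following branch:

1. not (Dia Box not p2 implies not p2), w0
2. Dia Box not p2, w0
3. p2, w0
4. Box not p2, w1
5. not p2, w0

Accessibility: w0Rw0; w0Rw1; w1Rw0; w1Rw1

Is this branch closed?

Closed

Both p2 and not p2 appear at w0.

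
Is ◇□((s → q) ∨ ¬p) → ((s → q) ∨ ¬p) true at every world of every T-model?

No, not valid

Tableau for the negation ¬(◇□((s → q) ∨ ¬p) → ((s → q) ∨ ¬p)):
1. ¬(◇□((s → q) ∨ ¬p) → ((s → q) ∨ ¬p)), u
2. ◇□((s → q) ∨ ¬p), u
3. ¬((s → q) ∨ ¬p), u
4. ¬(s → q), u
5. p, u
6. s, u
7. ¬q, u
8. □((s → q) ∨ ¬p), v
9. (s → q) ∨ ¬p, v
10. ¬p, v
Accessibility: uRu, uRv, vRv
The negation has an open branch (countermodel exists).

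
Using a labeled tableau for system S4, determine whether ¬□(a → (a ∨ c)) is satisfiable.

1. ¬□(a → (a ∨ c)), 0
2. ¬(a → (a ∨ c)), 1
3. a, 1
4. ¬(a ∨ c), 1
5. ¬a, 1
6. ¬c, 1
Accessibility: 0R0, 0R1, 1R1
Branch closes: a and ¬a both at 1.
(One branch shown.) All branches close.

Unsatisfiable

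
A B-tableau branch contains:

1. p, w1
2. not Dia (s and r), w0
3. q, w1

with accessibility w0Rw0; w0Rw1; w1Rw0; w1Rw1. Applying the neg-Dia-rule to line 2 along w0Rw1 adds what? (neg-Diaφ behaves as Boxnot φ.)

not (s and r), w1

neg-Diaφ behaves as Boxnot φ: propagate the negated body to each accessible world.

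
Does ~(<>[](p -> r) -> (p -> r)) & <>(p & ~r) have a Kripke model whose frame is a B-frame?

Unsatisfiable

1. ~(<>[](p -> r) -> (p -> r)) & <>(p & ~r), 0
2. ~(<>[](p -> r) -> (p -> r)), 0
3. <>(p & ~r), 0
4. <>[](p -> r), 0
5. ~(p -> r), 0
6. p, 0
7. ~r, 0
8. p & ~r, 1
9. p, 1
10. ~r, 1
11. [](p -> r), 2
12. p -> r, 0
13. p -> r, 2
14. r, 0
Accessibility: 0R0, 0R1, 0R2, 1R0, 1R1, 2R0, 2R2
Branch closes: r and ~r both at 0.
(One branch shown.) All branches close.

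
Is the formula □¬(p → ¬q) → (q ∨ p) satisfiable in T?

Yes, satisfiable

1. □¬(p → ¬q) → (q ∨ p), w0
2. q ∨ p, w0   [→-rule on 1 (branches; this branch)]
3. p, w0   [∨-rule on 2 (branches; this branch)]
Accessibility: w0Rw0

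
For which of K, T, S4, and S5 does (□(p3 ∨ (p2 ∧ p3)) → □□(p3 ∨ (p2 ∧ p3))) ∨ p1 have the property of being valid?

T-tableau for the negation ¬((□(p3 ∨ (p2 ∧ p3)) → □□(p3 ∨ (p2 ∧ p3))) ∨ p1):
1. ¬((□(p3 ∨ (p2 ∧ p3)) → □□(p3 ∨ (p2 ∧ p3))) ∨ p1), w0
2. ¬(□(p3 ∨ (p2 ∧ p3)) → □□(p3 ∨ (p2 ∧ p3))), w0   [¬∨-rule on 1]
3. ¬p1, w0   [¬∨-rule on 1]
4. □(p3 ∨ (p2 ∧ p3)), w0   [¬→-rule on 2]
5. ¬□□(p3 ∨ (p2 ∧ p3)), w0   [¬→-rule on 2]
6. p3 ∨ (p2 ∧ p3), w0   [□-rule on 4 via w0Rw0]
7. p2 ∧ p3, w0   [∨-rule on 6 (branches; this branch)]
8. p2, w0   [∧-rule on 7]
9. p3, w0   [∧-rule on 7]
10. ¬□(p3 ∨ (p2 ∧ p3)), w1   [¬□-rule on 5: fresh world w1, w0Rw1]
11. p3 ∨ (p2 ∧ p3), w1   [□-rule on 4 via w0Rw1]
12. p2 ∧ p3, w1   [∨-rule on 11 (branches; this branch)]
13. p2, w1   [∧-rule on 12]
14. p3, w1   [∧-rule on 12]
15. ¬(p3 ∨ (p2 ∧ p3)), w2   [¬□-rule on 10: fresh world w2, w1Rw2]
16. ¬p3, w2   [¬∨-rule on 15]
17. ¬(p2 ∧ p3), w2   [¬∨-rule on 15]
Accessibility: w0Rw0, w0Rw1, w1Rw1, w1Rw2, w2Rw2
Complete open branch: countermodel on a T-frame, so not valid in T, nor in K (the same frame is also a K-frame).
S4-tableau for the negation ¬((□(p3 ∨ (p2 ∧ p3)) → □□(p3 ∨ (p2 ∧ p3))) ∨ p1):
1. ¬((□(p3 ∨ (p2 ∧ p3)) → □□(p3 ∨ (p2 ∧ p3))) ∨ p1), w0
2. ¬(□(p3 ∨ (p2 ∧ p3)) → □□(p3 ∨ (p2 ∧ p3))), w0   [¬∨-rule on 1]
3. ¬p1, w0   [¬∨-rule on 1]
4. □(p3 ∨ (p2 ∧ p3)), w0   [¬→-rule on 2]
5. ¬□□(p3 ∨ (p2 ∧ p3)), w0   [¬→-rule on 2]
6. p3 ∨ (p2 ∧ p3), w0   [□-rule on 4 via w0Rw0]
7. p2 ∧ p3, w0   [∨-rule on 6 (branches; this branch)]
8. p2, w0   [∧-rule on 7]
9. p3, w0   [∧-rule on 7]
10. ¬□(p3 ∨ (p2 ∧ p3)), w1   [¬□-rule on 5: fresh world w1, w0Rw1]
11. p3 ∨ (p2 ∧ p3), w1   [□-rule on 4 via w0Rw1]
12. p2 ∧ p3, w1   [∨-rule on 11 (branches; this branch)]
13. p2, w1   [∧-rule on 12]
14. p3, w1   [∧-rule on 12]
15. ¬(p3 ∨ (p2 ∧ p3)), w2   [¬□-rule on 10: fresh world w2, w1Rw2]
16. ¬p3, w2   [¬∨-rule on 15]
17. ¬(p2 ∧ p3), w2   [¬∨-rule on 15]
18. p3 ∨ (p2 ∧ p3), w2   [□-rule on 4 via w0Rw2]
19. p2 ∧ p3, w2   [∨-rule on 18 (branches; this branch)]
20. p2, w2   [∧-rule on 19]
21. p3, w2   [∧-rule on 19]
Accessibility: w0Rw0, w0Rw1, w0Rw2, w1Rw1, w1Rw2, w2Rw2
Branch closes: p3 and ¬p3 both at w2.
Every branch closes (one shown): valid in S4, hence also in S5 (every theorem of S4 is a theorem of S5).

S4, S5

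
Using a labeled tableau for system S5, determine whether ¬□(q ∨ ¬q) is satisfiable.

No, unsatisfiable

1. ¬□(q ∨ ¬q), w0
2. ¬(q ∨ ¬q), w1
3. ¬q, w1
4. q, w1
Accessibility: w0Rw0, w0Rw1, w1Rw0, w1Rw1
Branch closes: q and ¬q both at w1.
Every branch closes; the branch above is one of them.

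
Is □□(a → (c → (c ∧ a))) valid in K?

Valid

Tableau for the negation ¬□□(a → (c → (c ∧ a))):
1. ¬□□(a → (c → (c ∧ a))), w0
2. ¬□(a → (c → (c ∧ a))), w1   [¬□-rule on 1: fresh world w1, w0Rw1]
3. ¬(a → (c → (c ∧ a))), w2   [¬□-rule on 2: fresh world w2, w1Rw2]
4. a, w2   [¬→-rule on 3]
5. ¬(c → (c ∧ a)), w2   [¬→-rule on 3]
6. c, w2   [¬→-rule on 5]
7. ¬(c ∧ a), w2   [¬→-rule on 5]
8. ¬a, w2   [¬∧-rule on 7 (branches; this branch)]
Accessibility: w0Rw1, w1Rw2
Branch closes: a and ¬a both at w2.
All branches of the negation close; one closing branch shown above.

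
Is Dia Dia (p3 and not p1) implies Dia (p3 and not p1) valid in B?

Invalid (countermodel exists)

Tableau for the negation not (Dia Dia (p3 and not p1) implies Dia (p3 and not p1)):
1. not (Dia Dia (p3 and not p1) implies Dia (p3 and not p1)), w0
2. Dia Dia (p3 and not p1), w0
3. not Dia (p3 and not p1), w0
4. not (p3 and not p1), w0
5. p1, w0
6. Dia (p3 and not p1), w1
7. not (p3 and not p1), w1
8. p1, w1
9. p3 and not p1, w2
10. p3, w2
11. not p1, w2
Accessibility: w0Rw0, w0Rw1, w1Rw0, w1Rw1, w1Rw2, w2Rw1, w2Rw2
The negation has an open branch (countermodel exists).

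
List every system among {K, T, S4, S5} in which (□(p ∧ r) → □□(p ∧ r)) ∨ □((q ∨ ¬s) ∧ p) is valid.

S4, S5

S4-tableau for the negation ¬((□(p ∧ r) → □□(p ∧ r)) ∨ □((q ∨ ¬s) ∧ p)):
1. ¬((□(p ∧ r) → □□(p ∧ r)) ∨ □((q ∨ ¬s) ∧ p)), 0
2. ¬(□(p ∧ r) → □□(p ∧ r)), 0
3. ¬□((q ∨ ¬s) ∧ p), 0
4. □(p ∧ r), 0
5. ¬□□(p ∧ r), 0
6. p ∧ r, 0
7. p, 0
8. r, 0
9. ¬((q ∨ ¬s) ∧ p), 1
10. p ∧ r, 1
11. p, 1
12. r, 1
13. ¬(q ∨ ¬s), 1
14. ¬q, 1
15. s, 1
16. ¬□(p ∧ r), 2
17. p ∧ r, 2
18. p, 2
19. r, 2
20. ¬(p ∧ r), 3
21. p ∧ r, 3
22. p, 3
23. r, 3
24. ¬r, 3
Accessibility: 0R0, 0R1, 0R2, 0R3, 1R1, 2R2, 2R3, 3R3
Branch closes: r and ¬r both at 3.
Every branch closes (one shown): valid in S4, hence also in S5 (every theorem of S4 is a theorem of S5).
T-tableau for the negation ¬((□(p ∧ r) → □□(p ∧ r)) ∨ □((q ∨ ¬s) ∧ p)):
1. ¬((□(p ∧ r) → □□(p ∧ r)) ∨ □((q ∨ ¬s) ∧ p)), 0
2. ¬(□(p ∧ r) → □□(p ∧ r)), 0
3. ¬□((q ∨ ¬s) ∧ p), 0
4. □(p ∧ r), 0
5. ¬□□(p ∧ r), 0
6. p ∧ r, 0
7. p, 0
8. r, 0
9. ¬((q ∨ ¬s) ∧ p), 1
10. p ∧ r, 1
11. p, 1
12. r, 1
13. ¬(q ∨ ¬s), 1
14. ¬q, 1
15. s, 1
16. ¬□(p ∧ r), 2
17. p ∧ r, 2
18. p, 2
19. r, 2
20. ¬(p ∧ r), 3
21. ¬r, 3
Accessibility: 0R0, 0R1, 0R2, 1R1, 2R2, 2R3, 3R3
Complete open branch: countermodel on a T-frame, so not valid in T, nor in K (the same frame is also a K-frame).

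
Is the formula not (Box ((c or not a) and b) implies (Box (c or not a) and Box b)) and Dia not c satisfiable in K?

Unsatisfiable

1. not (Box ((c or not a) and b) implies (Box (c or not a) and Box b)) and Dia not c, w0
2. not (Box ((c or not a) and b) implies (Box (c or not a) and Box b)), w0
3. Dia not c, w0
4. Box ((c or not a) and b), w0
5. not (Box (c or not a) and Box b), w0
6. not Box (c or not a), w0
7. not c, w1
8. (c or not a) and b, w1
9. c or not a, w1
10. b, w1
11. not a, w1
12. not (c or not a), w2
13. not c, w2
14. a, w2
15. (c or not a) and b, w2
16. c or not a, w2
17. b, w2
18. not a, w2
Accessibility: w0Rw1, w0Rw2
Branch closes: a and not a both at w2.
(One branch shown.) All branches close.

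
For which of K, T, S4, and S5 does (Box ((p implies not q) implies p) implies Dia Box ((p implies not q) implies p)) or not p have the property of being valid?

T-tableau for the negation not ((Box ((p implies not q) implies p) implies Dia Box ((p implies not q) implies p)) or not p):
1. not ((Box ((p implies not q) implies p) implies Dia Box ((p implies not q) implies p)) or not p), w0
2. not (Box ((p implies not q) implies p) implies Dia Box ((p implies not q) implies p)), w0
3. p, w0
4. Box ((p implies not q) implies p), w0
5. not Dia Box ((p implies not q) implies p), w0
6. (p implies not q) implies p, w0
7. not Box ((p implies not q) implies p), w0
8. not (p implies not q), w0
9. q, w0
10. not ((p implies not q) implies p), w1
11. p implies not q, w1
12. not p, w1
13. (p implies not q) implies p, w1
14. not Box ((p implies not q) implies p), w1
15. not q, w1
16. not (p implies not q), w1
17. p, w1
18. q, w1
Accessibility: w0Rw0, w0Rw1, w1Rw1
Branch closes: p and not p both at w1.
Every branch closes (one shown): valid in T, hence also in S4, S5 (every theorem of T is a theorem of S4 and S5).
K-tableau for the negation not ((Box ((p implies not q) implies p) implies Dia Box ((p implies not q) implies p)) or not p):
1. not ((Box ((p implies not q) implies p) implies Dia Box ((p implies not q) implies p)) or not p), w0
2. not (Box ((p implies not q) implies p) implies Dia Box ((p implies not q) implies p)), w0
3. p, w0
4. Box ((p implies not q) implies p), w0
5. not Dia Box ((p implies not q) implies p), w0
Complete open branch: countermodel on a K-frame, so not valid in K.

T, S4, S5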